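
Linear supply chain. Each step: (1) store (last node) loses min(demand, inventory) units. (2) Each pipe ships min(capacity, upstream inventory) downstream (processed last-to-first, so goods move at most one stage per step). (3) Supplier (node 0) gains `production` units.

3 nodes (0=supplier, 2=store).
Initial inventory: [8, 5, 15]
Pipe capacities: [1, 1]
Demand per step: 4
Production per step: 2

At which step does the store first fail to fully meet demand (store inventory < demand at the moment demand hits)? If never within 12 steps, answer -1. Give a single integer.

Step 1: demand=4,sold=4 ship[1->2]=1 ship[0->1]=1 prod=2 -> [9 5 12]
Step 2: demand=4,sold=4 ship[1->2]=1 ship[0->1]=1 prod=2 -> [10 5 9]
Step 3: demand=4,sold=4 ship[1->2]=1 ship[0->1]=1 prod=2 -> [11 5 6]
Step 4: demand=4,sold=4 ship[1->2]=1 ship[0->1]=1 prod=2 -> [12 5 3]
Step 5: demand=4,sold=3 ship[1->2]=1 ship[0->1]=1 prod=2 -> [13 5 1]
Step 6: demand=4,sold=1 ship[1->2]=1 ship[0->1]=1 prod=2 -> [14 5 1]
Step 7: demand=4,sold=1 ship[1->2]=1 ship[0->1]=1 prod=2 -> [15 5 1]
Step 8: demand=4,sold=1 ship[1->2]=1 ship[0->1]=1 prod=2 -> [16 5 1]
Step 9: demand=4,sold=1 ship[1->2]=1 ship[0->1]=1 prod=2 -> [17 5 1]
Step 10: demand=4,sold=1 ship[1->2]=1 ship[0->1]=1 prod=2 -> [18 5 1]
Step 11: demand=4,sold=1 ship[1->2]=1 ship[0->1]=1 prod=2 -> [19 5 1]
Step 12: demand=4,sold=1 ship[1->2]=1 ship[0->1]=1 prod=2 -> [20 5 1]
First stockout at step 5

5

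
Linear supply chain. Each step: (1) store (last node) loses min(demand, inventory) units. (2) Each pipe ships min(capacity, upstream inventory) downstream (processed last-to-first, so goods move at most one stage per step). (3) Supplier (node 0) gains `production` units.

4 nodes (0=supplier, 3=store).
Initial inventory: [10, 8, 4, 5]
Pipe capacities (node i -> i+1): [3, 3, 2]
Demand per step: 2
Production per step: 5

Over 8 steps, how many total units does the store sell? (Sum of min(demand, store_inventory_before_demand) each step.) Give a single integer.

Answer: 16

Derivation:
Step 1: sold=2 (running total=2) -> [12 8 5 5]
Step 2: sold=2 (running total=4) -> [14 8 6 5]
Step 3: sold=2 (running total=6) -> [16 8 7 5]
Step 4: sold=2 (running total=8) -> [18 8 8 5]
Step 5: sold=2 (running total=10) -> [20 8 9 5]
Step 6: sold=2 (running total=12) -> [22 8 10 5]
Step 7: sold=2 (running total=14) -> [24 8 11 5]
Step 8: sold=2 (running total=16) -> [26 8 12 5]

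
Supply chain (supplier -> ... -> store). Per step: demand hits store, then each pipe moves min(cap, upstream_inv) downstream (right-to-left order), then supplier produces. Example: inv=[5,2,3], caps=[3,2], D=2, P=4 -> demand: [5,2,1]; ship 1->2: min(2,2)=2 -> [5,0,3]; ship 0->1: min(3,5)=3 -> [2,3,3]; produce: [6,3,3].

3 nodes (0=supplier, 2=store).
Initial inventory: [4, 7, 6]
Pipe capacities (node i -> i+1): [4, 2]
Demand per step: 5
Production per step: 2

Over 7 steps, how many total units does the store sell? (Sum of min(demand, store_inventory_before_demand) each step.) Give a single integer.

Step 1: sold=5 (running total=5) -> [2 9 3]
Step 2: sold=3 (running total=8) -> [2 9 2]
Step 3: sold=2 (running total=10) -> [2 9 2]
Step 4: sold=2 (running total=12) -> [2 9 2]
Step 5: sold=2 (running total=14) -> [2 9 2]
Step 6: sold=2 (running total=16) -> [2 9 2]
Step 7: sold=2 (running total=18) -> [2 9 2]

Answer: 18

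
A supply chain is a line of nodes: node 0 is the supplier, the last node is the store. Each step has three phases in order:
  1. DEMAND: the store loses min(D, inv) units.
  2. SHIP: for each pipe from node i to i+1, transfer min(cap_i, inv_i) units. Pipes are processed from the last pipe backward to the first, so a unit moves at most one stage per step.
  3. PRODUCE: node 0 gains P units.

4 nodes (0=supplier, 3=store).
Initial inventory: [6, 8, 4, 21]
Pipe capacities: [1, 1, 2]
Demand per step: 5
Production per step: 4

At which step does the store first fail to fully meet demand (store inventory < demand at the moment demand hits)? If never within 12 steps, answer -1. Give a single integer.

Step 1: demand=5,sold=5 ship[2->3]=2 ship[1->2]=1 ship[0->1]=1 prod=4 -> [9 8 3 18]
Step 2: demand=5,sold=5 ship[2->3]=2 ship[1->2]=1 ship[0->1]=1 prod=4 -> [12 8 2 15]
Step 3: demand=5,sold=5 ship[2->3]=2 ship[1->2]=1 ship[0->1]=1 prod=4 -> [15 8 1 12]
Step 4: demand=5,sold=5 ship[2->3]=1 ship[1->2]=1 ship[0->1]=1 prod=4 -> [18 8 1 8]
Step 5: demand=5,sold=5 ship[2->3]=1 ship[1->2]=1 ship[0->1]=1 prod=4 -> [21 8 1 4]
Step 6: demand=5,sold=4 ship[2->3]=1 ship[1->2]=1 ship[0->1]=1 prod=4 -> [24 8 1 1]
Step 7: demand=5,sold=1 ship[2->3]=1 ship[1->2]=1 ship[0->1]=1 prod=4 -> [27 8 1 1]
Step 8: demand=5,sold=1 ship[2->3]=1 ship[1->2]=1 ship[0->1]=1 prod=4 -> [30 8 1 1]
Step 9: demand=5,sold=1 ship[2->3]=1 ship[1->2]=1 ship[0->1]=1 prod=4 -> [33 8 1 1]
Step 10: demand=5,sold=1 ship[2->3]=1 ship[1->2]=1 ship[0->1]=1 prod=4 -> [36 8 1 1]
Step 11: demand=5,sold=1 ship[2->3]=1 ship[1->2]=1 ship[0->1]=1 prod=4 -> [39 8 1 1]
Step 12: demand=5,sold=1 ship[2->3]=1 ship[1->2]=1 ship[0->1]=1 prod=4 -> [42 8 1 1]
First stockout at step 6

6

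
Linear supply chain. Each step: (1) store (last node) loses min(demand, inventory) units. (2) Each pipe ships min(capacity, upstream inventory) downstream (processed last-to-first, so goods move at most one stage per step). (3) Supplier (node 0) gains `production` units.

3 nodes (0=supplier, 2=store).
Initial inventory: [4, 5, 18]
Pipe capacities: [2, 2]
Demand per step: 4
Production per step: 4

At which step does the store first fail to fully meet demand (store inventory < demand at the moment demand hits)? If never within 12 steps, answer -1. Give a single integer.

Step 1: demand=4,sold=4 ship[1->2]=2 ship[0->1]=2 prod=4 -> [6 5 16]
Step 2: demand=4,sold=4 ship[1->2]=2 ship[0->1]=2 prod=4 -> [8 5 14]
Step 3: demand=4,sold=4 ship[1->2]=2 ship[0->1]=2 prod=4 -> [10 5 12]
Step 4: demand=4,sold=4 ship[1->2]=2 ship[0->1]=2 prod=4 -> [12 5 10]
Step 5: demand=4,sold=4 ship[1->2]=2 ship[0->1]=2 prod=4 -> [14 5 8]
Step 6: demand=4,sold=4 ship[1->2]=2 ship[0->1]=2 prod=4 -> [16 5 6]
Step 7: demand=4,sold=4 ship[1->2]=2 ship[0->1]=2 prod=4 -> [18 5 4]
Step 8: demand=4,sold=4 ship[1->2]=2 ship[0->1]=2 prod=4 -> [20 5 2]
Step 9: demand=4,sold=2 ship[1->2]=2 ship[0->1]=2 prod=4 -> [22 5 2]
Step 10: demand=4,sold=2 ship[1->2]=2 ship[0->1]=2 prod=4 -> [24 5 2]
Step 11: demand=4,sold=2 ship[1->2]=2 ship[0->1]=2 prod=4 -> [26 5 2]
Step 12: demand=4,sold=2 ship[1->2]=2 ship[0->1]=2 prod=4 -> [28 5 2]
First stockout at step 9

9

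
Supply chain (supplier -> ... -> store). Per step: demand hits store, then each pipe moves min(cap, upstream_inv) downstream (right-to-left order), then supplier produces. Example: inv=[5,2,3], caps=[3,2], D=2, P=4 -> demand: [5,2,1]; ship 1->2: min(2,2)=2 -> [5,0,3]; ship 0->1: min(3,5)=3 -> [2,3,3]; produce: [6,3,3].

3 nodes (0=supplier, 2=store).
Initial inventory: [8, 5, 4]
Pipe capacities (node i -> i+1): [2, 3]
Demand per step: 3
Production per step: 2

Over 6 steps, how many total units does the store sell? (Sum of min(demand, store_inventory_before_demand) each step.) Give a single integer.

Answer: 17

Derivation:
Step 1: sold=3 (running total=3) -> [8 4 4]
Step 2: sold=3 (running total=6) -> [8 3 4]
Step 3: sold=3 (running total=9) -> [8 2 4]
Step 4: sold=3 (running total=12) -> [8 2 3]
Step 5: sold=3 (running total=15) -> [8 2 2]
Step 6: sold=2 (running total=17) -> [8 2 2]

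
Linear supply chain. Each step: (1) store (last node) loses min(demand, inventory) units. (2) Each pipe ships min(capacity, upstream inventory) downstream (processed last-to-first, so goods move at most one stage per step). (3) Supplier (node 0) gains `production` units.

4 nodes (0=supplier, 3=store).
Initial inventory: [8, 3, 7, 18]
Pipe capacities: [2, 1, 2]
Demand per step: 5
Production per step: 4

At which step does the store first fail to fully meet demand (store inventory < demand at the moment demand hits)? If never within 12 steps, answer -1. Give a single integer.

Step 1: demand=5,sold=5 ship[2->3]=2 ship[1->2]=1 ship[0->1]=2 prod=4 -> [10 4 6 15]
Step 2: demand=5,sold=5 ship[2->3]=2 ship[1->2]=1 ship[0->1]=2 prod=4 -> [12 5 5 12]
Step 3: demand=5,sold=5 ship[2->3]=2 ship[1->2]=1 ship[0->1]=2 prod=4 -> [14 6 4 9]
Step 4: demand=5,sold=5 ship[2->3]=2 ship[1->2]=1 ship[0->1]=2 prod=4 -> [16 7 3 6]
Step 5: demand=5,sold=5 ship[2->3]=2 ship[1->2]=1 ship[0->1]=2 prod=4 -> [18 8 2 3]
Step 6: demand=5,sold=3 ship[2->3]=2 ship[1->2]=1 ship[0->1]=2 prod=4 -> [20 9 1 2]
Step 7: demand=5,sold=2 ship[2->3]=1 ship[1->2]=1 ship[0->1]=2 prod=4 -> [22 10 1 1]
Step 8: demand=5,sold=1 ship[2->3]=1 ship[1->2]=1 ship[0->1]=2 prod=4 -> [24 11 1 1]
Step 9: demand=5,sold=1 ship[2->3]=1 ship[1->2]=1 ship[0->1]=2 prod=4 -> [26 12 1 1]
Step 10: demand=5,sold=1 ship[2->3]=1 ship[1->2]=1 ship[0->1]=2 prod=4 -> [28 13 1 1]
Step 11: demand=5,sold=1 ship[2->3]=1 ship[1->2]=1 ship[0->1]=2 prod=4 -> [30 14 1 1]
Step 12: demand=5,sold=1 ship[2->3]=1 ship[1->2]=1 ship[0->1]=2 prod=4 -> [32 15 1 1]
First stockout at step 6

6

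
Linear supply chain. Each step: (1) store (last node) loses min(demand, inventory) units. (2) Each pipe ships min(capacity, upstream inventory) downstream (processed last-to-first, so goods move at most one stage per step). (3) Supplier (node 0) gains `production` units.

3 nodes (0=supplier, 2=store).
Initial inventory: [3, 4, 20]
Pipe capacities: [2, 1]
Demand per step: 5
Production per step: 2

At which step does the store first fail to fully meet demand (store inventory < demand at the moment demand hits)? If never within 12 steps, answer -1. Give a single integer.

Step 1: demand=5,sold=5 ship[1->2]=1 ship[0->1]=2 prod=2 -> [3 5 16]
Step 2: demand=5,sold=5 ship[1->2]=1 ship[0->1]=2 prod=2 -> [3 6 12]
Step 3: demand=5,sold=5 ship[1->2]=1 ship[0->1]=2 prod=2 -> [3 7 8]
Step 4: demand=5,sold=5 ship[1->2]=1 ship[0->1]=2 prod=2 -> [3 8 4]
Step 5: demand=5,sold=4 ship[1->2]=1 ship[0->1]=2 prod=2 -> [3 9 1]
Step 6: demand=5,sold=1 ship[1->2]=1 ship[0->1]=2 prod=2 -> [3 10 1]
Step 7: demand=5,sold=1 ship[1->2]=1 ship[0->1]=2 prod=2 -> [3 11 1]
Step 8: demand=5,sold=1 ship[1->2]=1 ship[0->1]=2 prod=2 -> [3 12 1]
Step 9: demand=5,sold=1 ship[1->2]=1 ship[0->1]=2 prod=2 -> [3 13 1]
Step 10: demand=5,sold=1 ship[1->2]=1 ship[0->1]=2 prod=2 -> [3 14 1]
Step 11: demand=5,sold=1 ship[1->2]=1 ship[0->1]=2 prod=2 -> [3 15 1]
Step 12: demand=5,sold=1 ship[1->2]=1 ship[0->1]=2 prod=2 -> [3 16 1]
First stockout at step 5

5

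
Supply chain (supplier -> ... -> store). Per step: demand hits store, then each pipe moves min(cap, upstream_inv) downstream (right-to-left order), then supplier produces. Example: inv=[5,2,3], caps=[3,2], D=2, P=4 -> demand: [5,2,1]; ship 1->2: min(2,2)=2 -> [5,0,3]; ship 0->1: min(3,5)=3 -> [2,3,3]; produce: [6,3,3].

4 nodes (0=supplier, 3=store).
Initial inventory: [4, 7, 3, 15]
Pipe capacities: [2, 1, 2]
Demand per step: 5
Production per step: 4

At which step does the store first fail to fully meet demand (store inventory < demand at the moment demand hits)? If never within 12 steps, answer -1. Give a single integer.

Step 1: demand=5,sold=5 ship[2->3]=2 ship[1->2]=1 ship[0->1]=2 prod=4 -> [6 8 2 12]
Step 2: demand=5,sold=5 ship[2->3]=2 ship[1->2]=1 ship[0->1]=2 prod=4 -> [8 9 1 9]
Step 3: demand=5,sold=5 ship[2->3]=1 ship[1->2]=1 ship[0->1]=2 prod=4 -> [10 10 1 5]
Step 4: demand=5,sold=5 ship[2->3]=1 ship[1->2]=1 ship[0->1]=2 prod=4 -> [12 11 1 1]
Step 5: demand=5,sold=1 ship[2->3]=1 ship[1->2]=1 ship[0->1]=2 prod=4 -> [14 12 1 1]
Step 6: demand=5,sold=1 ship[2->3]=1 ship[1->2]=1 ship[0->1]=2 prod=4 -> [16 13 1 1]
Step 7: demand=5,sold=1 ship[2->3]=1 ship[1->2]=1 ship[0->1]=2 prod=4 -> [18 14 1 1]
Step 8: demand=5,sold=1 ship[2->3]=1 ship[1->2]=1 ship[0->1]=2 prod=4 -> [20 15 1 1]
Step 9: demand=5,sold=1 ship[2->3]=1 ship[1->2]=1 ship[0->1]=2 prod=4 -> [22 16 1 1]
Step 10: demand=5,sold=1 ship[2->3]=1 ship[1->2]=1 ship[0->1]=2 prod=4 -> [24 17 1 1]
Step 11: demand=5,sold=1 ship[2->3]=1 ship[1->2]=1 ship[0->1]=2 prod=4 -> [26 18 1 1]
Step 12: demand=5,sold=1 ship[2->3]=1 ship[1->2]=1 ship[0->1]=2 prod=4 -> [28 19 1 1]
First stockout at step 5

5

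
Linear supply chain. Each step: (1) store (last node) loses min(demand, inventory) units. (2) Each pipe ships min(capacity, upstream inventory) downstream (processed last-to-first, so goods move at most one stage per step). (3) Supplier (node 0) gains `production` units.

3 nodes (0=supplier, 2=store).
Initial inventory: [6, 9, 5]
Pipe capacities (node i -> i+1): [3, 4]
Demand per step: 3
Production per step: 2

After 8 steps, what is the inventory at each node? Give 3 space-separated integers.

Step 1: demand=3,sold=3 ship[1->2]=4 ship[0->1]=3 prod=2 -> inv=[5 8 6]
Step 2: demand=3,sold=3 ship[1->2]=4 ship[0->1]=3 prod=2 -> inv=[4 7 7]
Step 3: demand=3,sold=3 ship[1->2]=4 ship[0->1]=3 prod=2 -> inv=[3 6 8]
Step 4: demand=3,sold=3 ship[1->2]=4 ship[0->1]=3 prod=2 -> inv=[2 5 9]
Step 5: demand=3,sold=3 ship[1->2]=4 ship[0->1]=2 prod=2 -> inv=[2 3 10]
Step 6: demand=3,sold=3 ship[1->2]=3 ship[0->1]=2 prod=2 -> inv=[2 2 10]
Step 7: demand=3,sold=3 ship[1->2]=2 ship[0->1]=2 prod=2 -> inv=[2 2 9]
Step 8: demand=3,sold=3 ship[1->2]=2 ship[0->1]=2 prod=2 -> inv=[2 2 8]

2 2 8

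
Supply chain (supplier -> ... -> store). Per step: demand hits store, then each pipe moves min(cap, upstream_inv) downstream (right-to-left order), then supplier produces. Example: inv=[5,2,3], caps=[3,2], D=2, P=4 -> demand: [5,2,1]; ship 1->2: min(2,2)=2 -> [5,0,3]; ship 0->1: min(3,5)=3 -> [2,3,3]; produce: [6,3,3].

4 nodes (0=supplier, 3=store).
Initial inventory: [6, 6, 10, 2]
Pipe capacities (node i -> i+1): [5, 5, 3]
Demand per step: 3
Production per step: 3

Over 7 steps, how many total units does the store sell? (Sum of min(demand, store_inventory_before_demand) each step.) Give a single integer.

Answer: 20

Derivation:
Step 1: sold=2 (running total=2) -> [4 6 12 3]
Step 2: sold=3 (running total=5) -> [3 5 14 3]
Step 3: sold=3 (running total=8) -> [3 3 16 3]
Step 4: sold=3 (running total=11) -> [3 3 16 3]
Step 5: sold=3 (running total=14) -> [3 3 16 3]
Step 6: sold=3 (running total=17) -> [3 3 16 3]
Step 7: sold=3 (running total=20) -> [3 3 16 3]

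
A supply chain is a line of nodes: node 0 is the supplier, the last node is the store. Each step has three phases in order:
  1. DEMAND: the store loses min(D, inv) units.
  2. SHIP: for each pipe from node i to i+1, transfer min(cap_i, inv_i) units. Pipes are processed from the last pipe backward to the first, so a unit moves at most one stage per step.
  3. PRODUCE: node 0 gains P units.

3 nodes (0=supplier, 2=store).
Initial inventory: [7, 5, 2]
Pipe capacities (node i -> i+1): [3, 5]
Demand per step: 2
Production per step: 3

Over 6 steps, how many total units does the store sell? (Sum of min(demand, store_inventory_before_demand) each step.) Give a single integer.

Answer: 12

Derivation:
Step 1: sold=2 (running total=2) -> [7 3 5]
Step 2: sold=2 (running total=4) -> [7 3 6]
Step 3: sold=2 (running total=6) -> [7 3 7]
Step 4: sold=2 (running total=8) -> [7 3 8]
Step 5: sold=2 (running total=10) -> [7 3 9]
Step 6: sold=2 (running total=12) -> [7 3 10]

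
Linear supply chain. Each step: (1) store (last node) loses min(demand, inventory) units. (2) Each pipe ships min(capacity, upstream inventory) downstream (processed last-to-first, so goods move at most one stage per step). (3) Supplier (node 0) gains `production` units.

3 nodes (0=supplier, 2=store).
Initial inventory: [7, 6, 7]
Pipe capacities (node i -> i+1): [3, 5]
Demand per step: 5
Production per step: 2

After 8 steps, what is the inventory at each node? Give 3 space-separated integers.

Step 1: demand=5,sold=5 ship[1->2]=5 ship[0->1]=3 prod=2 -> inv=[6 4 7]
Step 2: demand=5,sold=5 ship[1->2]=4 ship[0->1]=3 prod=2 -> inv=[5 3 6]
Step 3: demand=5,sold=5 ship[1->2]=3 ship[0->1]=3 prod=2 -> inv=[4 3 4]
Step 4: demand=5,sold=4 ship[1->2]=3 ship[0->1]=3 prod=2 -> inv=[3 3 3]
Step 5: demand=5,sold=3 ship[1->2]=3 ship[0->1]=3 prod=2 -> inv=[2 3 3]
Step 6: demand=5,sold=3 ship[1->2]=3 ship[0->1]=2 prod=2 -> inv=[2 2 3]
Step 7: demand=5,sold=3 ship[1->2]=2 ship[0->1]=2 prod=2 -> inv=[2 2 2]
Step 8: demand=5,sold=2 ship[1->2]=2 ship[0->1]=2 prod=2 -> inv=[2 2 2]

2 2 2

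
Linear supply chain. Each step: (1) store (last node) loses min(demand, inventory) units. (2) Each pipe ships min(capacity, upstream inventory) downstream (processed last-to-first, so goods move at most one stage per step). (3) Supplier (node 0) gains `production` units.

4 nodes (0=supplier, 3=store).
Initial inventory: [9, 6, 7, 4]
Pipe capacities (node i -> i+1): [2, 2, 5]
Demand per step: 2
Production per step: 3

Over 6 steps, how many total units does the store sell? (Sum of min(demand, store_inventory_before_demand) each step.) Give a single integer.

Answer: 12

Derivation:
Step 1: sold=2 (running total=2) -> [10 6 4 7]
Step 2: sold=2 (running total=4) -> [11 6 2 9]
Step 3: sold=2 (running total=6) -> [12 6 2 9]
Step 4: sold=2 (running total=8) -> [13 6 2 9]
Step 5: sold=2 (running total=10) -> [14 6 2 9]
Step 6: sold=2 (running total=12) -> [15 6 2 9]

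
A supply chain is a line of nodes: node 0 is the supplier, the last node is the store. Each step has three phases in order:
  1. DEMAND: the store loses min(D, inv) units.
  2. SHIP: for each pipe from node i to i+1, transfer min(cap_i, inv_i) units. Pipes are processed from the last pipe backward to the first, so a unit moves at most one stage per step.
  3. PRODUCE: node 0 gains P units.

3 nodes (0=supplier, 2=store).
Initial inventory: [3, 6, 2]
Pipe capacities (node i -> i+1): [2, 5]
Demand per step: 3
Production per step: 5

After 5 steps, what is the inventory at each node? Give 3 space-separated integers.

Step 1: demand=3,sold=2 ship[1->2]=5 ship[0->1]=2 prod=5 -> inv=[6 3 5]
Step 2: demand=3,sold=3 ship[1->2]=3 ship[0->1]=2 prod=5 -> inv=[9 2 5]
Step 3: demand=3,sold=3 ship[1->2]=2 ship[0->1]=2 prod=5 -> inv=[12 2 4]
Step 4: demand=3,sold=3 ship[1->2]=2 ship[0->1]=2 prod=5 -> inv=[15 2 3]
Step 5: demand=3,sold=3 ship[1->2]=2 ship[0->1]=2 prod=5 -> inv=[18 2 2]

18 2 2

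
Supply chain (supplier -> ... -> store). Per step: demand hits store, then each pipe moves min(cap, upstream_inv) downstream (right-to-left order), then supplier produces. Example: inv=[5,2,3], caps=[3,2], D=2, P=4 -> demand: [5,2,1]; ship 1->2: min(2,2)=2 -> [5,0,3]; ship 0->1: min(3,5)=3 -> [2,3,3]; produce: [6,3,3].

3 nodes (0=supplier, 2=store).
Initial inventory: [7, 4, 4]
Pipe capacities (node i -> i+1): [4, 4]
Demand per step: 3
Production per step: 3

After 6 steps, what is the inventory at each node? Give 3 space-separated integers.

Step 1: demand=3,sold=3 ship[1->2]=4 ship[0->1]=4 prod=3 -> inv=[6 4 5]
Step 2: demand=3,sold=3 ship[1->2]=4 ship[0->1]=4 prod=3 -> inv=[5 4 6]
Step 3: demand=3,sold=3 ship[1->2]=4 ship[0->1]=4 prod=3 -> inv=[4 4 7]
Step 4: demand=3,sold=3 ship[1->2]=4 ship[0->1]=4 prod=3 -> inv=[3 4 8]
Step 5: demand=3,sold=3 ship[1->2]=4 ship[0->1]=3 prod=3 -> inv=[3 3 9]
Step 6: demand=3,sold=3 ship[1->2]=3 ship[0->1]=3 prod=3 -> inv=[3 3 9]

3 3 9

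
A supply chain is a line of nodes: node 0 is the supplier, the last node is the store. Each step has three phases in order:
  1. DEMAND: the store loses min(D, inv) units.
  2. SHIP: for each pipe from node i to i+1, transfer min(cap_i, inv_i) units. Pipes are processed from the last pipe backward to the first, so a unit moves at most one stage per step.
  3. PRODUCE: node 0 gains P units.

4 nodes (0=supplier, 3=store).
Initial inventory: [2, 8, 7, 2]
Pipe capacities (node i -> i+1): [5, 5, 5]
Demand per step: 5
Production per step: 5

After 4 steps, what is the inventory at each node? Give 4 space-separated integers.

Step 1: demand=5,sold=2 ship[2->3]=5 ship[1->2]=5 ship[0->1]=2 prod=5 -> inv=[5 5 7 5]
Step 2: demand=5,sold=5 ship[2->3]=5 ship[1->2]=5 ship[0->1]=5 prod=5 -> inv=[5 5 7 5]
Step 3: demand=5,sold=5 ship[2->3]=5 ship[1->2]=5 ship[0->1]=5 prod=5 -> inv=[5 5 7 5]
Step 4: demand=5,sold=5 ship[2->3]=5 ship[1->2]=5 ship[0->1]=5 prod=5 -> inv=[5 5 7 5]

5 5 7 5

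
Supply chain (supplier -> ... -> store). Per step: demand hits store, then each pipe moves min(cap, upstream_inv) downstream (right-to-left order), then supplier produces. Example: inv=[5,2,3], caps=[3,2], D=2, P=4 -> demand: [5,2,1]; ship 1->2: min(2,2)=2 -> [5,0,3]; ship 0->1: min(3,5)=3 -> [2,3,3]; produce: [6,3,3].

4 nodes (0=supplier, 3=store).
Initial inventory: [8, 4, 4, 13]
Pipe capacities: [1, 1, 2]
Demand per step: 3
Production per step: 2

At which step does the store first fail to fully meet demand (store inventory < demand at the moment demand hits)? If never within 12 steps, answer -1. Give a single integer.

Step 1: demand=3,sold=3 ship[2->3]=2 ship[1->2]=1 ship[0->1]=1 prod=2 -> [9 4 3 12]
Step 2: demand=3,sold=3 ship[2->3]=2 ship[1->2]=1 ship[0->1]=1 prod=2 -> [10 4 2 11]
Step 3: demand=3,sold=3 ship[2->3]=2 ship[1->2]=1 ship[0->1]=1 prod=2 -> [11 4 1 10]
Step 4: demand=3,sold=3 ship[2->3]=1 ship[1->2]=1 ship[0->1]=1 prod=2 -> [12 4 1 8]
Step 5: demand=3,sold=3 ship[2->3]=1 ship[1->2]=1 ship[0->1]=1 prod=2 -> [13 4 1 6]
Step 6: demand=3,sold=3 ship[2->3]=1 ship[1->2]=1 ship[0->1]=1 prod=2 -> [14 4 1 4]
Step 7: demand=3,sold=3 ship[2->3]=1 ship[1->2]=1 ship[0->1]=1 prod=2 -> [15 4 1 2]
Step 8: demand=3,sold=2 ship[2->3]=1 ship[1->2]=1 ship[0->1]=1 prod=2 -> [16 4 1 1]
Step 9: demand=3,sold=1 ship[2->3]=1 ship[1->2]=1 ship[0->1]=1 prod=2 -> [17 4 1 1]
Step 10: demand=3,sold=1 ship[2->3]=1 ship[1->2]=1 ship[0->1]=1 prod=2 -> [18 4 1 1]
Step 11: demand=3,sold=1 ship[2->3]=1 ship[1->2]=1 ship[0->1]=1 prod=2 -> [19 4 1 1]
Step 12: demand=3,sold=1 ship[2->3]=1 ship[1->2]=1 ship[0->1]=1 prod=2 -> [20 4 1 1]
First stockout at step 8

8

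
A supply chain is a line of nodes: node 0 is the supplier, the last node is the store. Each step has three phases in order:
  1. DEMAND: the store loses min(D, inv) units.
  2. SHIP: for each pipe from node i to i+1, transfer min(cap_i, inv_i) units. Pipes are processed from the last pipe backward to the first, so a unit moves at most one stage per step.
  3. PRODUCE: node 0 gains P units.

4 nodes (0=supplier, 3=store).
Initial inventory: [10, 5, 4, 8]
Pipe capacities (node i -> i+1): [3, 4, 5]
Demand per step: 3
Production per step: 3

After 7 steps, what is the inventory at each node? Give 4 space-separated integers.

Step 1: demand=3,sold=3 ship[2->3]=4 ship[1->2]=4 ship[0->1]=3 prod=3 -> inv=[10 4 4 9]
Step 2: demand=3,sold=3 ship[2->3]=4 ship[1->2]=4 ship[0->1]=3 prod=3 -> inv=[10 3 4 10]
Step 3: demand=3,sold=3 ship[2->3]=4 ship[1->2]=3 ship[0->1]=3 prod=3 -> inv=[10 3 3 11]
Step 4: demand=3,sold=3 ship[2->3]=3 ship[1->2]=3 ship[0->1]=3 prod=3 -> inv=[10 3 3 11]
Step 5: demand=3,sold=3 ship[2->3]=3 ship[1->2]=3 ship[0->1]=3 prod=3 -> inv=[10 3 3 11]
Step 6: demand=3,sold=3 ship[2->3]=3 ship[1->2]=3 ship[0->1]=3 prod=3 -> inv=[10 3 3 11]
Step 7: demand=3,sold=3 ship[2->3]=3 ship[1->2]=3 ship[0->1]=3 prod=3 -> inv=[10 3 3 11]

10 3 3 11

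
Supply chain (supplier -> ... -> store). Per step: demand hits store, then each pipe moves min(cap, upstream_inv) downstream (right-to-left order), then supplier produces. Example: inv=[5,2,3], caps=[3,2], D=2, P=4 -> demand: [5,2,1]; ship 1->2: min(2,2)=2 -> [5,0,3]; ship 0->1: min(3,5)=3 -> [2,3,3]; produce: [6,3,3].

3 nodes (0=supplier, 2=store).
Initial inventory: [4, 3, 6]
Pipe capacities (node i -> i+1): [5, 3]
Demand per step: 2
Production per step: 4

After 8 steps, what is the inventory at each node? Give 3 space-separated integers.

Step 1: demand=2,sold=2 ship[1->2]=3 ship[0->1]=4 prod=4 -> inv=[4 4 7]
Step 2: demand=2,sold=2 ship[1->2]=3 ship[0->1]=4 prod=4 -> inv=[4 5 8]
Step 3: demand=2,sold=2 ship[1->2]=3 ship[0->1]=4 prod=4 -> inv=[4 6 9]
Step 4: demand=2,sold=2 ship[1->2]=3 ship[0->1]=4 prod=4 -> inv=[4 7 10]
Step 5: demand=2,sold=2 ship[1->2]=3 ship[0->1]=4 prod=4 -> inv=[4 8 11]
Step 6: demand=2,sold=2 ship[1->2]=3 ship[0->1]=4 prod=4 -> inv=[4 9 12]
Step 7: demand=2,sold=2 ship[1->2]=3 ship[0->1]=4 prod=4 -> inv=[4 10 13]
Step 8: demand=2,sold=2 ship[1->2]=3 ship[0->1]=4 prod=4 -> inv=[4 11 14]

4 11 14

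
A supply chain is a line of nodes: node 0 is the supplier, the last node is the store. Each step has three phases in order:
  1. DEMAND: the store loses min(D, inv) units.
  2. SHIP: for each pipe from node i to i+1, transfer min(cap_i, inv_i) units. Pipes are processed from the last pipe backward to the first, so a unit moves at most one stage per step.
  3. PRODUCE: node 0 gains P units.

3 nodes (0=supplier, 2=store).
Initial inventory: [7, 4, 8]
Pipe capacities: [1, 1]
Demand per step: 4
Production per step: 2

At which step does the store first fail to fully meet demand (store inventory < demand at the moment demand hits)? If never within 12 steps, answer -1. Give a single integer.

Step 1: demand=4,sold=4 ship[1->2]=1 ship[0->1]=1 prod=2 -> [8 4 5]
Step 2: demand=4,sold=4 ship[1->2]=1 ship[0->1]=1 prod=2 -> [9 4 2]
Step 3: demand=4,sold=2 ship[1->2]=1 ship[0->1]=1 prod=2 -> [10 4 1]
Step 4: demand=4,sold=1 ship[1->2]=1 ship[0->1]=1 prod=2 -> [11 4 1]
Step 5: demand=4,sold=1 ship[1->2]=1 ship[0->1]=1 prod=2 -> [12 4 1]
Step 6: demand=4,sold=1 ship[1->2]=1 ship[0->1]=1 prod=2 -> [13 4 1]
Step 7: demand=4,sold=1 ship[1->2]=1 ship[0->1]=1 prod=2 -> [14 4 1]
Step 8: demand=4,sold=1 ship[1->2]=1 ship[0->1]=1 prod=2 -> [15 4 1]
Step 9: demand=4,sold=1 ship[1->2]=1 ship[0->1]=1 prod=2 -> [16 4 1]
Step 10: demand=4,sold=1 ship[1->2]=1 ship[0->1]=1 prod=2 -> [17 4 1]
Step 11: demand=4,sold=1 ship[1->2]=1 ship[0->1]=1 prod=2 -> [18 4 1]
Step 12: demand=4,sold=1 ship[1->2]=1 ship[0->1]=1 prod=2 -> [19 4 1]
First stockout at step 3

3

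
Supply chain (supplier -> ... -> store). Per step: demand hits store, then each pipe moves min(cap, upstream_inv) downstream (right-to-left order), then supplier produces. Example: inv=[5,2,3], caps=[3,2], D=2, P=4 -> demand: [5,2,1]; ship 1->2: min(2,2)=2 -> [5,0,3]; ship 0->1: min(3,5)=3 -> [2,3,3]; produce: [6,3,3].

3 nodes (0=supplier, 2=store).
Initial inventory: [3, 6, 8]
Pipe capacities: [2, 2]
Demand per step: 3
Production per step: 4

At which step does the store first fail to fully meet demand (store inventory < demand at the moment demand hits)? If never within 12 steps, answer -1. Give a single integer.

Step 1: demand=3,sold=3 ship[1->2]=2 ship[0->1]=2 prod=4 -> [5 6 7]
Step 2: demand=3,sold=3 ship[1->2]=2 ship[0->1]=2 prod=4 -> [7 6 6]
Step 3: demand=3,sold=3 ship[1->2]=2 ship[0->1]=2 prod=4 -> [9 6 5]
Step 4: demand=3,sold=3 ship[1->2]=2 ship[0->1]=2 prod=4 -> [11 6 4]
Step 5: demand=3,sold=3 ship[1->2]=2 ship[0->1]=2 prod=4 -> [13 6 3]
Step 6: demand=3,sold=3 ship[1->2]=2 ship[0->1]=2 prod=4 -> [15 6 2]
Step 7: demand=3,sold=2 ship[1->2]=2 ship[0->1]=2 prod=4 -> [17 6 2]
Step 8: demand=3,sold=2 ship[1->2]=2 ship[0->1]=2 prod=4 -> [19 6 2]
Step 9: demand=3,sold=2 ship[1->2]=2 ship[0->1]=2 prod=4 -> [21 6 2]
Step 10: demand=3,sold=2 ship[1->2]=2 ship[0->1]=2 prod=4 -> [23 6 2]
Step 11: demand=3,sold=2 ship[1->2]=2 ship[0->1]=2 prod=4 -> [25 6 2]
Step 12: demand=3,sold=2 ship[1->2]=2 ship[0->1]=2 prod=4 -> [27 6 2]
First stockout at step 7

7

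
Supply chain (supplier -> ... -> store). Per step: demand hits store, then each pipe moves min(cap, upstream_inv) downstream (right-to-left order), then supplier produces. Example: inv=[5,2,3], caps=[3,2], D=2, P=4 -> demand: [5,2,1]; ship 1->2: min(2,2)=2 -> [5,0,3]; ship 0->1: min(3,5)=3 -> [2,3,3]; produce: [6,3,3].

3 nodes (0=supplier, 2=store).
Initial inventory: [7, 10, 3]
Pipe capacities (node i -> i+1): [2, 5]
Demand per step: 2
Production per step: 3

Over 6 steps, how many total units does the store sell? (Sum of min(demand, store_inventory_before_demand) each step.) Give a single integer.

Answer: 12

Derivation:
Step 1: sold=2 (running total=2) -> [8 7 6]
Step 2: sold=2 (running total=4) -> [9 4 9]
Step 3: sold=2 (running total=6) -> [10 2 11]
Step 4: sold=2 (running total=8) -> [11 2 11]
Step 5: sold=2 (running total=10) -> [12 2 11]
Step 6: sold=2 (running total=12) -> [13 2 11]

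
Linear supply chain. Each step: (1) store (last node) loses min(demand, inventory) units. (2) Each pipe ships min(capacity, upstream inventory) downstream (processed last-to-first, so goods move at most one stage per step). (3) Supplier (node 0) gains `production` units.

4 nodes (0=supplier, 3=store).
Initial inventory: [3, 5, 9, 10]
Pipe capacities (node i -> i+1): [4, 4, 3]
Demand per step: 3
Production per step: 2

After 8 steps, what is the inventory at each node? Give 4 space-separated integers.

Step 1: demand=3,sold=3 ship[2->3]=3 ship[1->2]=4 ship[0->1]=3 prod=2 -> inv=[2 4 10 10]
Step 2: demand=3,sold=3 ship[2->3]=3 ship[1->2]=4 ship[0->1]=2 prod=2 -> inv=[2 2 11 10]
Step 3: demand=3,sold=3 ship[2->3]=3 ship[1->2]=2 ship[0->1]=2 prod=2 -> inv=[2 2 10 10]
Step 4: demand=3,sold=3 ship[2->3]=3 ship[1->2]=2 ship[0->1]=2 prod=2 -> inv=[2 2 9 10]
Step 5: demand=3,sold=3 ship[2->3]=3 ship[1->2]=2 ship[0->1]=2 prod=2 -> inv=[2 2 8 10]
Step 6: demand=3,sold=3 ship[2->3]=3 ship[1->2]=2 ship[0->1]=2 prod=2 -> inv=[2 2 7 10]
Step 7: demand=3,sold=3 ship[2->3]=3 ship[1->2]=2 ship[0->1]=2 prod=2 -> inv=[2 2 6 10]
Step 8: demand=3,sold=3 ship[2->3]=3 ship[1->2]=2 ship[0->1]=2 prod=2 -> inv=[2 2 5 10]

2 2 5 10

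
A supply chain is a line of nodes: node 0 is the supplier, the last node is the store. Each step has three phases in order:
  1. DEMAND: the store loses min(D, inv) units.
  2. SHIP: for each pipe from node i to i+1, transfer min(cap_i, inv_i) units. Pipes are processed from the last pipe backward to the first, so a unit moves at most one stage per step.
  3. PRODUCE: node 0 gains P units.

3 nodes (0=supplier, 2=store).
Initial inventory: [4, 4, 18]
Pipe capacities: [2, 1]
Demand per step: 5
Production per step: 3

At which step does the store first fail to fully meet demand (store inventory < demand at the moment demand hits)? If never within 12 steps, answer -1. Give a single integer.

Step 1: demand=5,sold=5 ship[1->2]=1 ship[0->1]=2 prod=3 -> [5 5 14]
Step 2: demand=5,sold=5 ship[1->2]=1 ship[0->1]=2 prod=3 -> [6 6 10]
Step 3: demand=5,sold=5 ship[1->2]=1 ship[0->1]=2 prod=3 -> [7 7 6]
Step 4: demand=5,sold=5 ship[1->2]=1 ship[0->1]=2 prod=3 -> [8 8 2]
Step 5: demand=5,sold=2 ship[1->2]=1 ship[0->1]=2 prod=3 -> [9 9 1]
Step 6: demand=5,sold=1 ship[1->2]=1 ship[0->1]=2 prod=3 -> [10 10 1]
Step 7: demand=5,sold=1 ship[1->2]=1 ship[0->1]=2 prod=3 -> [11 11 1]
Step 8: demand=5,sold=1 ship[1->2]=1 ship[0->1]=2 prod=3 -> [12 12 1]
Step 9: demand=5,sold=1 ship[1->2]=1 ship[0->1]=2 prod=3 -> [13 13 1]
Step 10: demand=5,sold=1 ship[1->2]=1 ship[0->1]=2 prod=3 -> [14 14 1]
Step 11: demand=5,sold=1 ship[1->2]=1 ship[0->1]=2 prod=3 -> [15 15 1]
Step 12: demand=5,sold=1 ship[1->2]=1 ship[0->1]=2 prod=3 -> [16 16 1]
First stockout at step 5

5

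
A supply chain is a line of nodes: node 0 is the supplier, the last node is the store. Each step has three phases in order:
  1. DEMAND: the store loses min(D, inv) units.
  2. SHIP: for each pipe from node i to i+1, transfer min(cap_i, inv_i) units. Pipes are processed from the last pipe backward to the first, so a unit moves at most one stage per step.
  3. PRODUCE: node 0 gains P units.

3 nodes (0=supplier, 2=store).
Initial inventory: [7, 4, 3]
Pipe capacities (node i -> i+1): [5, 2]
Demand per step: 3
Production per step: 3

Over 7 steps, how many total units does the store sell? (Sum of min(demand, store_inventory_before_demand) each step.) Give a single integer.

Answer: 15

Derivation:
Step 1: sold=3 (running total=3) -> [5 7 2]
Step 2: sold=2 (running total=5) -> [3 10 2]
Step 3: sold=2 (running total=7) -> [3 11 2]
Step 4: sold=2 (running total=9) -> [3 12 2]
Step 5: sold=2 (running total=11) -> [3 13 2]
Step 6: sold=2 (running total=13) -> [3 14 2]
Step 7: sold=2 (running total=15) -> [3 15 2]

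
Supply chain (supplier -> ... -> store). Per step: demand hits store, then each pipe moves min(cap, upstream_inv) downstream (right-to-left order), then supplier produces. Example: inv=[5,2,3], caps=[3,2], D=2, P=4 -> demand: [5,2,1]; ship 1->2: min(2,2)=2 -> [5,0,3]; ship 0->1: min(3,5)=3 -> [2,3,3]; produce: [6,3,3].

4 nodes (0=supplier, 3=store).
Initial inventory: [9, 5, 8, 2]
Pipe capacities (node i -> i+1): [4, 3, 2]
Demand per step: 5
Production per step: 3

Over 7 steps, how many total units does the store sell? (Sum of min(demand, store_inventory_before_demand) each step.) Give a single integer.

Answer: 14

Derivation:
Step 1: sold=2 (running total=2) -> [8 6 9 2]
Step 2: sold=2 (running total=4) -> [7 7 10 2]
Step 3: sold=2 (running total=6) -> [6 8 11 2]
Step 4: sold=2 (running total=8) -> [5 9 12 2]
Step 5: sold=2 (running total=10) -> [4 10 13 2]
Step 6: sold=2 (running total=12) -> [3 11 14 2]
Step 7: sold=2 (running total=14) -> [3 11 15 2]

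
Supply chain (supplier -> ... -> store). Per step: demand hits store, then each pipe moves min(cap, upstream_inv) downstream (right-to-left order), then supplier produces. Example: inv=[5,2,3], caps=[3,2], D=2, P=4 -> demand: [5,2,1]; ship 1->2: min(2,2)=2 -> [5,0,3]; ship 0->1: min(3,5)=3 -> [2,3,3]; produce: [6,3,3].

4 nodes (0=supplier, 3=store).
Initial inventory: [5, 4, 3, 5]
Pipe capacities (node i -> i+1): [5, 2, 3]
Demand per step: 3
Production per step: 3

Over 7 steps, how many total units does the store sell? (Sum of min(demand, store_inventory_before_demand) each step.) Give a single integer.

Step 1: sold=3 (running total=3) -> [3 7 2 5]
Step 2: sold=3 (running total=6) -> [3 8 2 4]
Step 3: sold=3 (running total=9) -> [3 9 2 3]
Step 4: sold=3 (running total=12) -> [3 10 2 2]
Step 5: sold=2 (running total=14) -> [3 11 2 2]
Step 6: sold=2 (running total=16) -> [3 12 2 2]
Step 7: sold=2 (running total=18) -> [3 13 2 2]

Answer: 18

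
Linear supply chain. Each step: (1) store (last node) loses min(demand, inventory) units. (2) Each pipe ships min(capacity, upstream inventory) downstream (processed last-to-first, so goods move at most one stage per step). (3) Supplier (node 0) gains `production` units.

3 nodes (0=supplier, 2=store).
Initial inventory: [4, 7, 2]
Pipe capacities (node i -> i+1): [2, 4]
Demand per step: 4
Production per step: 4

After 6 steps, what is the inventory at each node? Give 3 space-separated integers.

Step 1: demand=4,sold=2 ship[1->2]=4 ship[0->1]=2 prod=4 -> inv=[6 5 4]
Step 2: demand=4,sold=4 ship[1->2]=4 ship[0->1]=2 prod=4 -> inv=[8 3 4]
Step 3: demand=4,sold=4 ship[1->2]=3 ship[0->1]=2 prod=4 -> inv=[10 2 3]
Step 4: demand=4,sold=3 ship[1->2]=2 ship[0->1]=2 prod=4 -> inv=[12 2 2]
Step 5: demand=4,sold=2 ship[1->2]=2 ship[0->1]=2 prod=4 -> inv=[14 2 2]
Step 6: demand=4,sold=2 ship[1->2]=2 ship[0->1]=2 prod=4 -> inv=[16 2 2]

16 2 2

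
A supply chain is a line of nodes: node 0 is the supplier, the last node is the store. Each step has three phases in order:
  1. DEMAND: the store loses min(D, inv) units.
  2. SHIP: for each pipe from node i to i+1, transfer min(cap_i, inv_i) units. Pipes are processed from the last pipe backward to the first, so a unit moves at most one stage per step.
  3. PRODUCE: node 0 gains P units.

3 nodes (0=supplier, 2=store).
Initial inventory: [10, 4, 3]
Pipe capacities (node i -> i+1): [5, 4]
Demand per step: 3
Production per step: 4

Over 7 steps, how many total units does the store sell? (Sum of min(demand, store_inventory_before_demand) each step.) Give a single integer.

Step 1: sold=3 (running total=3) -> [9 5 4]
Step 2: sold=3 (running total=6) -> [8 6 5]
Step 3: sold=3 (running total=9) -> [7 7 6]
Step 4: sold=3 (running total=12) -> [6 8 7]
Step 5: sold=3 (running total=15) -> [5 9 8]
Step 6: sold=3 (running total=18) -> [4 10 9]
Step 7: sold=3 (running total=21) -> [4 10 10]

Answer: 21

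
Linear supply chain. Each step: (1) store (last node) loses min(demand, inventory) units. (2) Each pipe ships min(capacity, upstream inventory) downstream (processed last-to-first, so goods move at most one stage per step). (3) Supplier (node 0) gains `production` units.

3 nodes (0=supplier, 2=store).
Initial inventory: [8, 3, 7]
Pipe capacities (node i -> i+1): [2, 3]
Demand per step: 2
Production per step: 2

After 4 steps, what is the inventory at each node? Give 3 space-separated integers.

Step 1: demand=2,sold=2 ship[1->2]=3 ship[0->1]=2 prod=2 -> inv=[8 2 8]
Step 2: demand=2,sold=2 ship[1->2]=2 ship[0->1]=2 prod=2 -> inv=[8 2 8]
Step 3: demand=2,sold=2 ship[1->2]=2 ship[0->1]=2 prod=2 -> inv=[8 2 8]
Step 4: demand=2,sold=2 ship[1->2]=2 ship[0->1]=2 prod=2 -> inv=[8 2 8]

8 2 8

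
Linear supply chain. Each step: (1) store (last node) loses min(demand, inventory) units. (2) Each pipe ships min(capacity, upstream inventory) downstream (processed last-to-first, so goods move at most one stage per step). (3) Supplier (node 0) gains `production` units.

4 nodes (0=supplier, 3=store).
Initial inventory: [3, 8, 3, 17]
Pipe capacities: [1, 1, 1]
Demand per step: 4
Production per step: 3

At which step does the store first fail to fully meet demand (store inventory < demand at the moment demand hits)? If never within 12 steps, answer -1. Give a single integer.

Step 1: demand=4,sold=4 ship[2->3]=1 ship[1->2]=1 ship[0->1]=1 prod=3 -> [5 8 3 14]
Step 2: demand=4,sold=4 ship[2->3]=1 ship[1->2]=1 ship[0->1]=1 prod=3 -> [7 8 3 11]
Step 3: demand=4,sold=4 ship[2->3]=1 ship[1->2]=1 ship[0->1]=1 prod=3 -> [9 8 3 8]
Step 4: demand=4,sold=4 ship[2->3]=1 ship[1->2]=1 ship[0->1]=1 prod=3 -> [11 8 3 5]
Step 5: demand=4,sold=4 ship[2->3]=1 ship[1->2]=1 ship[0->1]=1 prod=3 -> [13 8 3 2]
Step 6: demand=4,sold=2 ship[2->3]=1 ship[1->2]=1 ship[0->1]=1 prod=3 -> [15 8 3 1]
Step 7: demand=4,sold=1 ship[2->3]=1 ship[1->2]=1 ship[0->1]=1 prod=3 -> [17 8 3 1]
Step 8: demand=4,sold=1 ship[2->3]=1 ship[1->2]=1 ship[0->1]=1 prod=3 -> [19 8 3 1]
Step 9: demand=4,sold=1 ship[2->3]=1 ship[1->2]=1 ship[0->1]=1 prod=3 -> [21 8 3 1]
Step 10: demand=4,sold=1 ship[2->3]=1 ship[1->2]=1 ship[0->1]=1 prod=3 -> [23 8 3 1]
Step 11: demand=4,sold=1 ship[2->3]=1 ship[1->2]=1 ship[0->1]=1 prod=3 -> [25 8 3 1]
Step 12: demand=4,sold=1 ship[2->3]=1 ship[1->2]=1 ship[0->1]=1 prod=3 -> [27 8 3 1]
First stockout at step 6

6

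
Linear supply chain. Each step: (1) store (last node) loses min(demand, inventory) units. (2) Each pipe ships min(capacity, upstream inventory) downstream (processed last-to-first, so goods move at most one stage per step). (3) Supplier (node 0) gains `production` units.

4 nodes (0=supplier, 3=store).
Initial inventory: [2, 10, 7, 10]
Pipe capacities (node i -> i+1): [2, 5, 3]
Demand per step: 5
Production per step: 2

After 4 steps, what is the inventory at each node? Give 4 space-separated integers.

Step 1: demand=5,sold=5 ship[2->3]=3 ship[1->2]=5 ship[0->1]=2 prod=2 -> inv=[2 7 9 8]
Step 2: demand=5,sold=5 ship[2->3]=3 ship[1->2]=5 ship[0->1]=2 prod=2 -> inv=[2 4 11 6]
Step 3: demand=5,sold=5 ship[2->3]=3 ship[1->2]=4 ship[0->1]=2 prod=2 -> inv=[2 2 12 4]
Step 4: demand=5,sold=4 ship[2->3]=3 ship[1->2]=2 ship[0->1]=2 prod=2 -> inv=[2 2 11 3]

2 2 11 3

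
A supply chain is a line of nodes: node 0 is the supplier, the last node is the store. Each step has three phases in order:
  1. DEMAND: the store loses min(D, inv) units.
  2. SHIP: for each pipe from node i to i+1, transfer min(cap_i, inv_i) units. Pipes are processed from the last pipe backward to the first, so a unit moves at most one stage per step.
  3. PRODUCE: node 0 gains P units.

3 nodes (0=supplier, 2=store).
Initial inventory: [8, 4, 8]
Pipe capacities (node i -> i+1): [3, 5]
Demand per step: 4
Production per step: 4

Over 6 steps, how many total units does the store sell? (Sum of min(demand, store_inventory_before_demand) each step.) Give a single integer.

Answer: 24

Derivation:
Step 1: sold=4 (running total=4) -> [9 3 8]
Step 2: sold=4 (running total=8) -> [10 3 7]
Step 3: sold=4 (running total=12) -> [11 3 6]
Step 4: sold=4 (running total=16) -> [12 3 5]
Step 5: sold=4 (running total=20) -> [13 3 4]
Step 6: sold=4 (running total=24) -> [14 3 3]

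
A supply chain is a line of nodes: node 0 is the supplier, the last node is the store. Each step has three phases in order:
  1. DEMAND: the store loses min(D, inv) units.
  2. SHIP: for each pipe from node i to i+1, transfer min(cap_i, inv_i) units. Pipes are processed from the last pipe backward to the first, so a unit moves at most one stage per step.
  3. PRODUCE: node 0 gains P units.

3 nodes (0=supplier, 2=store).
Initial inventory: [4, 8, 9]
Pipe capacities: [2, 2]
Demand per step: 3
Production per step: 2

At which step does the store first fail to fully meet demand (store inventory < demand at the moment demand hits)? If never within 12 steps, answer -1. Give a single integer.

Step 1: demand=3,sold=3 ship[1->2]=2 ship[0->1]=2 prod=2 -> [4 8 8]
Step 2: demand=3,sold=3 ship[1->2]=2 ship[0->1]=2 prod=2 -> [4 8 7]
Step 3: demand=3,sold=3 ship[1->2]=2 ship[0->1]=2 prod=2 -> [4 8 6]
Step 4: demand=3,sold=3 ship[1->2]=2 ship[0->1]=2 prod=2 -> [4 8 5]
Step 5: demand=3,sold=3 ship[1->2]=2 ship[0->1]=2 prod=2 -> [4 8 4]
Step 6: demand=3,sold=3 ship[1->2]=2 ship[0->1]=2 prod=2 -> [4 8 3]
Step 7: demand=3,sold=3 ship[1->2]=2 ship[0->1]=2 prod=2 -> [4 8 2]
Step 8: demand=3,sold=2 ship[1->2]=2 ship[0->1]=2 prod=2 -> [4 8 2]
Step 9: demand=3,sold=2 ship[1->2]=2 ship[0->1]=2 prod=2 -> [4 8 2]
Step 10: demand=3,sold=2 ship[1->2]=2 ship[0->1]=2 prod=2 -> [4 8 2]
Step 11: demand=3,sold=2 ship[1->2]=2 ship[0->1]=2 prod=2 -> [4 8 2]
Step 12: demand=3,sold=2 ship[1->2]=2 ship[0->1]=2 prod=2 -> [4 8 2]
First stockout at step 8

8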